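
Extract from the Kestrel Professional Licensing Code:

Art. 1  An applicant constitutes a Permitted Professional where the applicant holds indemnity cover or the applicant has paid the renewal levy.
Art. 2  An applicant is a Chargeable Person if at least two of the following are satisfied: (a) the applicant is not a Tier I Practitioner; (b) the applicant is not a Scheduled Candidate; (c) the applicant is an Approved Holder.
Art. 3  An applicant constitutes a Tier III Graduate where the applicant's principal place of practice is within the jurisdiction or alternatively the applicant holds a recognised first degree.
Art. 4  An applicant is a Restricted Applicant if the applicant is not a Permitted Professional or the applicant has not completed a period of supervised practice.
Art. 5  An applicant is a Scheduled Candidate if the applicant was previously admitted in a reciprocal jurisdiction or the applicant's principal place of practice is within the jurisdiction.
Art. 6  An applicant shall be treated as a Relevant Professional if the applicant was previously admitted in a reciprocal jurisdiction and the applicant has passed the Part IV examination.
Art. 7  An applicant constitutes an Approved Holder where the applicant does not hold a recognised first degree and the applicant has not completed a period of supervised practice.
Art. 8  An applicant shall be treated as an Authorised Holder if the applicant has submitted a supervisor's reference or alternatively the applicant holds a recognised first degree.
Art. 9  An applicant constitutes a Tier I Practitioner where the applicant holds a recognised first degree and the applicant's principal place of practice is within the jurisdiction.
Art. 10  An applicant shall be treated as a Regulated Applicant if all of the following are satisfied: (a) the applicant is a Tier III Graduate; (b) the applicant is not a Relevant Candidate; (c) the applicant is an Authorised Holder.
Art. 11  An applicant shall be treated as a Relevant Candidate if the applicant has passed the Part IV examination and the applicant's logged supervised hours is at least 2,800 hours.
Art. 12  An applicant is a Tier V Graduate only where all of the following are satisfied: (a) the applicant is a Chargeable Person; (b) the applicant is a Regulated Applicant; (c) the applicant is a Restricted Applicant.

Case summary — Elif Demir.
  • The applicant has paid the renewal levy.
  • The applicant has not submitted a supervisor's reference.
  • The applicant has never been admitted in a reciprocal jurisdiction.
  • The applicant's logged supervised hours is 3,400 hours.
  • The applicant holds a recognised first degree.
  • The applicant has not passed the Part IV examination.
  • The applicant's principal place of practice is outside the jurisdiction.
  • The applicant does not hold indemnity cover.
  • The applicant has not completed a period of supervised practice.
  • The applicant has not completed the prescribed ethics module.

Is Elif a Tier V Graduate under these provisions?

Yes

article 9 — Tier I Practitioner: [the applicant holds a recognised first degree? yes] AND [the applicant's principal place of practice is within the jurisdiction? no] → not satisfied.
article 5 — Scheduled Candidate: [the applicant was previously admitted in a reciprocal jurisdiction? no] OR [the applicant's principal place of practice is within the jurisdiction? no] → not satisfied.
article 7 — Approved Holder: [the applicant does not hold a recognised first degree? no] AND [the applicant has not completed a period of supervised practice? yes] → not satisfied.
article 2 — Chargeable Person: not a Tier I Practitioner (article 9)? yes; not a Scheduled Candidate (article 5)? yes; Approved Holder (article 7)? no — 2 of 3 hold (need ≥2) → satisfied.
article 3 — Tier III Graduate: [the applicant's principal place of practice is within the jurisdiction? no] OR [the applicant holds a recognised first degree? yes] → satisfied.
article 11 — Relevant Candidate: [the applicant has passed the Part IV examination? no] AND [applicant's logged supervised hours: 3,400 hours ≥ 2,800 hours? yes] → not satisfied.
article 8 — Authorised Holder: [the applicant has submitted a supervisor's reference? no] OR [the applicant holds a recognised first degree? yes] → satisfied.
article 10 — Regulated Applicant: [Tier III Graduate (article 3)? yes] AND [not a Relevant Candidate (article 11)? yes] AND [Authorised Holder (article 8)? yes] → satisfied.
article 1 — Permitted Professional: [the applicant holds indemnity cover? no] OR [the applicant has paid the renewal levy? yes] → satisfied.
article 4 — Restricted Applicant: [not a Permitted Professional (article 1)? no] OR [the applicant has not completed a period of supervised practice? yes] → satisfied.
article 12 — Tier V Graduate: [Chargeable Person (article 2)? yes] AND [Regulated Applicant (article 10)? yes] AND [Restricted Applicant (article 4)? yes] → satisfied.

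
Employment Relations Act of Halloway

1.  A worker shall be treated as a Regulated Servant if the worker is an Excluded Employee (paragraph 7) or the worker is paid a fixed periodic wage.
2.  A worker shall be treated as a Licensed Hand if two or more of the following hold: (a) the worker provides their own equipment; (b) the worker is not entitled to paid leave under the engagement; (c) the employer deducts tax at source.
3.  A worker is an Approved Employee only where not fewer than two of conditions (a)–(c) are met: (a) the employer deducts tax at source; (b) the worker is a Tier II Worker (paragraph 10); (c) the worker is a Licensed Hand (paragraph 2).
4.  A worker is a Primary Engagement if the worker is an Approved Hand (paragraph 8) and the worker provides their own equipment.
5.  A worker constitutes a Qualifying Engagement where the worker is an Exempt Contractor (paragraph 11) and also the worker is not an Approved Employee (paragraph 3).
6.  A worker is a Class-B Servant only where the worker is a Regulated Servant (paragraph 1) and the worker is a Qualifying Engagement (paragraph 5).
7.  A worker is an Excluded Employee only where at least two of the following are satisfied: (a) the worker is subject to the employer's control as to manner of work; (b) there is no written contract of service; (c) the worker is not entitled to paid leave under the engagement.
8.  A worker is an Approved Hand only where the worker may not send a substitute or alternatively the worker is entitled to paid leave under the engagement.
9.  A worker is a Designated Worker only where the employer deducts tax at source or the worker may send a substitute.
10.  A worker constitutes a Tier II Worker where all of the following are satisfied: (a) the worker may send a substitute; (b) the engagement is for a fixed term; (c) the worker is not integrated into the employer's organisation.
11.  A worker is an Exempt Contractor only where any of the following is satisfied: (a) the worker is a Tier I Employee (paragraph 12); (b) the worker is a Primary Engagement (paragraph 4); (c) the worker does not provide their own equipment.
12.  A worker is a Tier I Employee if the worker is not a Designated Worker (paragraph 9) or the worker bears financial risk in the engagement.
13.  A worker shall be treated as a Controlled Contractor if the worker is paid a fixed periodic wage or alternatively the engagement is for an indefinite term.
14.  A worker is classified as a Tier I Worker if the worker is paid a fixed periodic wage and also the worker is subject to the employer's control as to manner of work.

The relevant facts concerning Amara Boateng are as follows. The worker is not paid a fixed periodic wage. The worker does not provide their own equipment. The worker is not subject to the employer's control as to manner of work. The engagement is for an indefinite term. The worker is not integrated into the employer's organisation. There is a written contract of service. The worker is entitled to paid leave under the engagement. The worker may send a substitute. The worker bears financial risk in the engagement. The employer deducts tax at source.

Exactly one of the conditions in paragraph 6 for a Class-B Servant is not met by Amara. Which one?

paragraph 7 — Excluded Employee: the worker is subject to the employer's control as to manner of work? no; there is no written contract of service? no; the worker is not entitled to paid leave under the engagement? no — 0 of 3 hold (need ≥2) → not satisfied.
paragraph 1 — Regulated Servant: [Excluded Employee (paragraph 7)? no] OR [the worker is paid a fixed periodic wage? no] → not satisfied.
paragraph 9 — Designated Worker: [the employer deducts tax at source? yes] OR [the worker may send a substitute? yes] → satisfied.
paragraph 12 — Tier I Employee: [not a Designated Worker (paragraph 9)? no] OR [the worker bears financial risk in the engagement? yes] → satisfied.
paragraph 8 — Approved Hand: [the worker may not send a substitute? no] OR [the worker is entitled to paid leave under the engagement? yes] → satisfied.
paragraph 4 — Primary Engagement: [Approved Hand (paragraph 8)? yes] AND [the worker provides their own equipment? no] → not satisfied.
paragraph 11 — Exempt Contractor: [Tier I Employee (paragraph 12)? yes] OR [Primary Engagement (paragraph 4)? no] OR [the worker does not provide their own equipment? yes] → satisfied.
paragraph 10 — Tier II Worker: [the worker may send a substitute? yes] AND [the engagement is for a fixed term? no] AND [the worker is not integrated into the employer's organisation? yes] → not satisfied.
paragraph 2 — Licensed Hand: the worker provides their own equipment? no; the worker is not entitled to paid leave under the engagement? no; the employer deducts tax at source? yes — 1 of 3 hold (need ≥2) → not satisfied.
paragraph 3 — Approved Employee: the employer deducts tax at source? yes; Tier II Worker (paragraph 10)? no; Licensed Hand (paragraph 2)? no — 1 of 3 hold (need ≥2) → not satisfied.
paragraph 5 — Qualifying Engagement: [Exempt Contractor (paragraph 11)? yes] AND [not an Approved Employee (paragraph 3)? yes] → satisfied.
paragraph 6 — Class-B Servant: [Regulated Servant (paragraph 1)? no] AND [Qualifying Engagement (paragraph 5)? yes] → not satisfied.

Regulated Servant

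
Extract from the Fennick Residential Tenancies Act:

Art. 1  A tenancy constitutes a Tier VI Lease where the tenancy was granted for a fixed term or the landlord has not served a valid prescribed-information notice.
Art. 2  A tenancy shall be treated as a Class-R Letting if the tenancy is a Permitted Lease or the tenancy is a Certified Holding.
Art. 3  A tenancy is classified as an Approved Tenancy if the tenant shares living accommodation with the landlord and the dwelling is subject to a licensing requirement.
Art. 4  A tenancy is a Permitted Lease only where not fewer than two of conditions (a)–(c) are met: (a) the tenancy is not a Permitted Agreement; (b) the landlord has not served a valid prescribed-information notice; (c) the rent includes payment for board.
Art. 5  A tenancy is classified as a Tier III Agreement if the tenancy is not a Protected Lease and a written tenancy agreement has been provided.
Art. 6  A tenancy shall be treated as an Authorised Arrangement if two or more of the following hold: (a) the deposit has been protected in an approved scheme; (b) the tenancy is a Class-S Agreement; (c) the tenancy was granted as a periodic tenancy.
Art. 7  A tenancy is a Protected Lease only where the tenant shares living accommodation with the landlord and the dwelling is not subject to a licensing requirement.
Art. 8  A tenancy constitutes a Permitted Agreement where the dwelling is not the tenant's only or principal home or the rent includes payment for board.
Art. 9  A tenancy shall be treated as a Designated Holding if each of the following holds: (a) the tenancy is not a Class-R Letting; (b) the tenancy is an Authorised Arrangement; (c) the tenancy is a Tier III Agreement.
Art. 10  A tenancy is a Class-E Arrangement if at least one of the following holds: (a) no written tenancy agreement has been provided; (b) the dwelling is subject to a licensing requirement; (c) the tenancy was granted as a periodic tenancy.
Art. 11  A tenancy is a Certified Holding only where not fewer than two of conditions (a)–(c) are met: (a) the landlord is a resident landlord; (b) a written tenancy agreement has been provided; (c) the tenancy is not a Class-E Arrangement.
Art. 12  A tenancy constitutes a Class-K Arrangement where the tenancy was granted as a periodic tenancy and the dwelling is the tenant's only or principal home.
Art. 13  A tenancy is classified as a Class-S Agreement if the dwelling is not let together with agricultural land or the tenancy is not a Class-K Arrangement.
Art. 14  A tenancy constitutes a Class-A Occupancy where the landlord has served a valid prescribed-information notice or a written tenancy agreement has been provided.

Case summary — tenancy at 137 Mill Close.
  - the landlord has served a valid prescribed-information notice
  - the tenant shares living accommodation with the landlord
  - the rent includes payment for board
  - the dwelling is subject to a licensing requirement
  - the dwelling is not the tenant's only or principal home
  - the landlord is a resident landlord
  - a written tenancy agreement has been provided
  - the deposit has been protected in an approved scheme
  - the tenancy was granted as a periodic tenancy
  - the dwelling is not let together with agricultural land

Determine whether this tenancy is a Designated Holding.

Under article 8: the dwelling is not the tenant's only or principal home? yes; or the rent includes payment for board? yes. So the tenancy is a Permitted Agreement.
Under article 4: not a Permitted Agreement (article 8)? no; the landlord has not served a valid prescribed-information notice? no; the rent includes payment for board? yes — 1 of 3 hold (need ≥2) → not satisfied.
Under article 10: no written tenancy agreement has been provided? no; or the dwelling is subject to a licensing requirement? yes; or the tenancy was granted as a periodic tenancy? yes. So the tenancy is a Class-E Arrangement.
Under article 11: the landlord is a resident landlord? yes; a written tenancy agreement has been provided? yes; not a Class-E Arrangement (article 10)? no — 2 of 3 hold (need ≥2) → satisfied.
Under article 2: Permitted Lease (article 4)? no; or Certified Holding (article 11)? yes. So the tenancy is a Class-R Letting.
Under article 12: the tenancy was granted as a periodic tenancy? yes; and the dwelling is the tenant's only or principal home? no. So the tenancy is not a Class-K Arrangement.
Under article 13: the dwelling is not let together with agricultural land? yes; or not a Class-K Arrangement (article 12)? yes. So the tenancy is a Class-S Agreement.
Under article 6: the deposit has been protected in an approved scheme? yes; Class-S Agreement (article 13)? yes; the tenancy was granted as a periodic tenancy? yes — 3 of 3 hold (need ≥2) → satisfied.
Under article 7: the tenant shares living accommodation with the landlord? yes; and the dwelling is not subject to a licensing requirement? no. So the tenancy is not a Protected Lease.
Under article 5: not a Protected Lease (article 7)? yes; and a written tenancy agreement has been provided? yes. So the tenancy is a Tier III Agreement.
Under article 9: not a Class-R Letting (article 2)? no; and Authorised Arrangement (article 6)? yes; and Tier III Agreement (article 5)? yes. So the tenancy is not a Designated Holding.

No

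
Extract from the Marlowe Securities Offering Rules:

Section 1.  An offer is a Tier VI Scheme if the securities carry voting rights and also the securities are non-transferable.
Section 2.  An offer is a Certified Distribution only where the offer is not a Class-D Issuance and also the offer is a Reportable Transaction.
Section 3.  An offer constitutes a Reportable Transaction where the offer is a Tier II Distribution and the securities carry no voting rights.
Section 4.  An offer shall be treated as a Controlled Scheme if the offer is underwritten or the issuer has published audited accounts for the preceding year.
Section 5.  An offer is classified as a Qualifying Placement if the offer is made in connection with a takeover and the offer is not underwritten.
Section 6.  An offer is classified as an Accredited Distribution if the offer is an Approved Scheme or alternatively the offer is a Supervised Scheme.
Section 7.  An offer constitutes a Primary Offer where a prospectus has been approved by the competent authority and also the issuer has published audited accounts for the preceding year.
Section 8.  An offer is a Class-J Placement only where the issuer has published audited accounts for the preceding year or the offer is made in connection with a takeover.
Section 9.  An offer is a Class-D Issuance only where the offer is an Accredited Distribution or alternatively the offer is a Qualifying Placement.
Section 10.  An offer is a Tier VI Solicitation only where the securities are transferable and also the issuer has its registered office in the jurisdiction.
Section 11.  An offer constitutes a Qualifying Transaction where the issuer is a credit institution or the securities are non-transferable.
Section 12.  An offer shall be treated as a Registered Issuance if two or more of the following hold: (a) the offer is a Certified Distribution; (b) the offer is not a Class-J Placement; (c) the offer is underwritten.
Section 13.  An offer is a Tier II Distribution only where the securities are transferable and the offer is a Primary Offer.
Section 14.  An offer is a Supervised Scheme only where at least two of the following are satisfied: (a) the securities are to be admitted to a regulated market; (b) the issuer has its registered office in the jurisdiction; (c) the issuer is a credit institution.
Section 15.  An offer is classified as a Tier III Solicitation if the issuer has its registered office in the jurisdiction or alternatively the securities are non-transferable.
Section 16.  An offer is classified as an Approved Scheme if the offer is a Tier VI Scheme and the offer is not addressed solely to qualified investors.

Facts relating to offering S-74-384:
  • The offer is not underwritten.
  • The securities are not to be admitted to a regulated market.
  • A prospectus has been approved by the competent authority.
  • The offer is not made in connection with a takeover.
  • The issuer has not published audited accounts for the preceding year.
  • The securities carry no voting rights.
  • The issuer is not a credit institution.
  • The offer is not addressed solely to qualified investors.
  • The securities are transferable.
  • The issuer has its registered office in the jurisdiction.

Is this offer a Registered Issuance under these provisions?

Under section 1: the securities carry voting rights? no; and the securities are non-transferable? no. So the offer is not a Tier VI Scheme.
Under section 16: Tier VI Scheme (section 1)? no; and the offer is not addressed solely to qualified investors? yes. So the offer is not an Approved Scheme.
Under section 14: the securities are to be admitted to a regulated market? no; the issuer has its registered office in the jurisdiction? yes; the issuer is a credit institution? no — 1 of 3 hold (need ≥2) → not satisfied.
Under section 6: Approved Scheme (section 16)? no; or Supervised Scheme (section 14)? no. So the offer is not an Accredited Distribution.
Under section 5: the offer is made in connection with a takeover? no; and the offer is not underwritten? yes. So the offer is not a Qualifying Placement.
Under section 9: Accredited Distribution (section 6)? no; or Qualifying Placement (section 5)? no. So the offer is not a Class-D Issuance.
Under section 7: a prospectus has been approved by the competent authority? yes; and the issuer has published audited accounts for the preceding year? no. So the offer is not a Primary Offer.
Under section 13: the securities are transferable? yes; and Primary Offer (section 7)? no. So the offer is not a Tier II Distribution.
Under section 3: Tier II Distribution (section 13)? no; and the securities carry no voting rights? yes. So the offer is not a Reportable Transaction.
Under section 2: not a Class-D Issuance (section 9)? yes; and Reportable Transaction (section 3)? no. So the offer is not a Certified Distribution.
Under section 8: the issuer has published audited accounts for the preceding year? no; or the offer is made in connection with a takeover? no. So the offer is not a Class-J Placement.
Under section 12: Certified Distribution (section 2)? no; not a Class-J Placement (section 8)? yes; the offer is underwritten? no — 1 of 3 hold (need ≥2) → not satisfied.

No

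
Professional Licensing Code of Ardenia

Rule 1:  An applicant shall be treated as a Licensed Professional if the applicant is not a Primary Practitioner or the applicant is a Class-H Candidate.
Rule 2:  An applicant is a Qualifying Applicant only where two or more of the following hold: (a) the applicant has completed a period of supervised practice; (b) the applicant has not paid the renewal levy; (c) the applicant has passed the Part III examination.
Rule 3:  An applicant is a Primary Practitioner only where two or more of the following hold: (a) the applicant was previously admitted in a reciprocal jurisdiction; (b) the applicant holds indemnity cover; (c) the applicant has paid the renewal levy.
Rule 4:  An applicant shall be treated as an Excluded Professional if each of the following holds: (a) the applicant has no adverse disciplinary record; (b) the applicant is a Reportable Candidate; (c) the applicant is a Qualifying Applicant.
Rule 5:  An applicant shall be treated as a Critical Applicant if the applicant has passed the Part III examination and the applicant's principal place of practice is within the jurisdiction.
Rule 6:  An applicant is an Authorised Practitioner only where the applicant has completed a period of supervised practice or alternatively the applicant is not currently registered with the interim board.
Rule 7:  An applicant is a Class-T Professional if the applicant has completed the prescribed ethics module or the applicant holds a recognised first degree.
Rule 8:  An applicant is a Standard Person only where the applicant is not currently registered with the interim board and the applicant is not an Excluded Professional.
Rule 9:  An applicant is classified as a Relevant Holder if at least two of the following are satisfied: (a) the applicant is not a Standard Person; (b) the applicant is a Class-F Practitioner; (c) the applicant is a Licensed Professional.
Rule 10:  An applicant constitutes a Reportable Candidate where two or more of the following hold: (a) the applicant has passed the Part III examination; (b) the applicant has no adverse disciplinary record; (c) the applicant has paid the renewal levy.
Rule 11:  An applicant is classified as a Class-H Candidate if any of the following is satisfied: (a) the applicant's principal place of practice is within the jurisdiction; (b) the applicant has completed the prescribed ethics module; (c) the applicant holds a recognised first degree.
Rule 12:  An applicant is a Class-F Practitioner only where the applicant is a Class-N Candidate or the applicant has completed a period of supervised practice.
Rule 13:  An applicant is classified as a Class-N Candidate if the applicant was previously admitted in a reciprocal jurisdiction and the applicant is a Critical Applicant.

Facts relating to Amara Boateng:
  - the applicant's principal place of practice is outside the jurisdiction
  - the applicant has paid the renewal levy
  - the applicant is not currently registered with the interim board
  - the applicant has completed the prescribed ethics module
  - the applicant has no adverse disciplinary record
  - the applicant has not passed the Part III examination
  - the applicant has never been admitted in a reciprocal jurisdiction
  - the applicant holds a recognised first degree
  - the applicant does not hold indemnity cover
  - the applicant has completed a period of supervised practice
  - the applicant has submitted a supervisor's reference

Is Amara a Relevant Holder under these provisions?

rule 10 — Reportable Candidate: the applicant has passed the Part III examination? no; the applicant has no adverse disciplinary record? yes; the applicant has paid the renewal levy? yes — 2 of 3 hold (need ≥2) → satisfied.
rule 2 — Qualifying Applicant: the applicant has completed a period of supervised practice? yes; the applicant has not paid the renewal levy? no; the applicant has passed the Part III examination? no — 1 of 3 hold (need ≥2) → not satisfied.
rule 4 — Excluded Professional: [the applicant has no adverse disciplinary record? yes] AND [Reportable Candidate (rule 10)? yes] AND [Qualifying Applicant (rule 2)? no] → not satisfied.
rule 8 — Standard Person: [the applicant is not currently registered with the interim board? yes] AND [not an Excluded Professional (rule 4)? yes] → satisfied.
rule 5 — Critical Applicant: [the applicant has passed the Part III examination? no] AND [the applicant's principal place of practice is within the jurisdiction? no] → not satisfied.
rule 13 — Class-N Candidate: [the applicant was previously admitted in a reciprocal jurisdiction? no] AND [Critical Applicant (rule 5)? no] → not satisfied.
rule 12 — Class-F Practitioner: [Class-N Candidate (rule 13)? no] OR [the applicant has completed a period of supervised practice? yes] → satisfied.
rule 3 — Primary Practitioner: the applicant was previously admitted in a reciprocal jurisdiction? no; the applicant holds indemnity cover? no; the applicant has paid the renewal levy? yes — 1 of 3 hold (need ≥2) → not satisfied.
rule 11 — Class-H Candidate: [the applicant's principal place of practice is within the jurisdiction? no] OR [the applicant has completed the prescribed ethics module? yes] OR [the applicant holds a recognised first degree? yes] → satisfied.
rule 1 — Licensed Professional: [not a Primary Practitioner (rule 3)? yes] OR [Class-H Candidate (rule 11)? yes] → satisfied.
rule 9 — Relevant Holder: not a Standard Person (rule 8)? no; Class-F Practitioner (rule 12)? yes; Licensed Professional (rule 1)? yes — 2 of 3 hold (need ≥2) → satisfied.

Yes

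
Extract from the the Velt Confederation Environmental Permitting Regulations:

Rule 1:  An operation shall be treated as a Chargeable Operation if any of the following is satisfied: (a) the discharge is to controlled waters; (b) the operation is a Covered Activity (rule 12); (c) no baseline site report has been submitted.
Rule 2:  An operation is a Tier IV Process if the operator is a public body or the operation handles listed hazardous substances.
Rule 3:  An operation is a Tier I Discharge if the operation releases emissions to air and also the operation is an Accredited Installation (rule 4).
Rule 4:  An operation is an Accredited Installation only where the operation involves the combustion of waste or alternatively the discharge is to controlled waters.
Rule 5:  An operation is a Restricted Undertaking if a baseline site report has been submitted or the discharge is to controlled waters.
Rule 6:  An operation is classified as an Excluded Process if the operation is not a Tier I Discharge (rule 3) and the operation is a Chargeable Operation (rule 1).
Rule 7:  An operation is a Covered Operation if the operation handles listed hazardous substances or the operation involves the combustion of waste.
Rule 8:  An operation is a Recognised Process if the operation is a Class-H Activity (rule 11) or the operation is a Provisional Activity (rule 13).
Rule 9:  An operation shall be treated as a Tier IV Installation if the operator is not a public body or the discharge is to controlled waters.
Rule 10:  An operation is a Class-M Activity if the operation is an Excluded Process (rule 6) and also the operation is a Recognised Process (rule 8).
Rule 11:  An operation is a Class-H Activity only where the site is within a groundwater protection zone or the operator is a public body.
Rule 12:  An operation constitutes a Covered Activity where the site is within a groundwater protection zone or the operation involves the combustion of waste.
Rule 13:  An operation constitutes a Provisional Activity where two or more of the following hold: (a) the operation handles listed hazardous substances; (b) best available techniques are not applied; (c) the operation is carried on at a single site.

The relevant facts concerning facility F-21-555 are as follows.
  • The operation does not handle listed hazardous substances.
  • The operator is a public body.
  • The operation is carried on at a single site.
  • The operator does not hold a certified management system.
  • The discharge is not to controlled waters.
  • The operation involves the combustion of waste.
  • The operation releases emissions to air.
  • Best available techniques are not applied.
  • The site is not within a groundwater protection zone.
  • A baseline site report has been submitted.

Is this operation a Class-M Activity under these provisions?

Under rule 4: the operation involves the combustion of waste? yes; or the discharge is to controlled waters? no. So the operation is an Accredited Installation.
Under rule 3: the operation releases emissions to air? yes; and Accredited Installation (rule 4)? yes. So the operation is a Tier I Discharge.
Under rule 12: the site is within a groundwater protection zone? no; or the operation involves the combustion of waste? yes. So the operation is a Covered Activity.
Under rule 1: the discharge is to controlled waters? no; or Covered Activity (rule 12)? yes; or no baseline site report has been submitted? no. So the operation is a Chargeable Operation.
Under rule 6: not a Tier I Discharge (rule 3)? no; and Chargeable Operation (rule 1)? yes. So the operation is not an Excluded Process.
Under rule 11: the site is within a groundwater protection zone? no; or the operator is a public body? yes. So the operation is a Class-H Activity.
Under rule 13: the operation handles listed hazardous substances? no; best available techniques are not applied? yes; the operation is carried on at a single site? yes — 2 of 3 hold (need ≥2) → satisfied.
Under rule 8: Class-H Activity (rule 11)? yes; or Provisional Activity (rule 13)? yes. So the operation is a Recognised Process.
Under rule 10: Excluded Process (rule 6)? no; and Recognised Process (rule 8)? yes. So the operation is not a Class-M Activity.

No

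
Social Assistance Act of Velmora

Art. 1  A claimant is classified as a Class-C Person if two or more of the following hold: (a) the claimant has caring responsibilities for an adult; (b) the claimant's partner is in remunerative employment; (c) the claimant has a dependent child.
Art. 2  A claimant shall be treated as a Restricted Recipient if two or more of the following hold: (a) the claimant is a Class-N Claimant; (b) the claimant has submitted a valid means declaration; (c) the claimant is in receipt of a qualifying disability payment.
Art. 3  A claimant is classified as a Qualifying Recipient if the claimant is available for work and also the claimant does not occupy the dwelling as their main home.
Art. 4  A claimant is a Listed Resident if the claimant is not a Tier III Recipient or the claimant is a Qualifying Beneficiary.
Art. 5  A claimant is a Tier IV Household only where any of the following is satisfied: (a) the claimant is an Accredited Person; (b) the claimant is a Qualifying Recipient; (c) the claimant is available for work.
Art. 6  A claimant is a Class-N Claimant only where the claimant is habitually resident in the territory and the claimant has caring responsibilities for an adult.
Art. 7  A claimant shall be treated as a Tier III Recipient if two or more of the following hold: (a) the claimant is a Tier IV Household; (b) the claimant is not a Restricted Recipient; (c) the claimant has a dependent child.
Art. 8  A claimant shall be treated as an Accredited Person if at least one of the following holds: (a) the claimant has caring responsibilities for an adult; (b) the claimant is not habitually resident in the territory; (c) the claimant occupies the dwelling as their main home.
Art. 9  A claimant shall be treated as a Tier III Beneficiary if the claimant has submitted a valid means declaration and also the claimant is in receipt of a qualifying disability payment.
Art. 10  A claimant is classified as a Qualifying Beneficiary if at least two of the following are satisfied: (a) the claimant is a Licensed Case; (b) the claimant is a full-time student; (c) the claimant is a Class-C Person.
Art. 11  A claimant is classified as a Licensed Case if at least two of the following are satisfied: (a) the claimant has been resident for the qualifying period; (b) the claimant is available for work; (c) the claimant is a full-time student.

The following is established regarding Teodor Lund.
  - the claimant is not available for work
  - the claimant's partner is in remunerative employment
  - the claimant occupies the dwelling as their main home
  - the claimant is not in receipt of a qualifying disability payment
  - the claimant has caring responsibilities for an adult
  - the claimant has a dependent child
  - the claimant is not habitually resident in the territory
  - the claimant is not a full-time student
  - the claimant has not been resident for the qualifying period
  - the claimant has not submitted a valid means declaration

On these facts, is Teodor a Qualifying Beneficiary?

No

Under article 11: the claimant has been resident for the qualifying period? no; the claimant is available for work? no; the claimant is a full-time student? no — 0 of 3 hold (need ≥2) → not satisfied.
Under article 1: the claimant has caring responsibilities for an adult? yes; the claimant's partner is in remunerative employment? yes; the claimant has a dependent child? yes — 3 of 3 hold (need ≥2) → satisfied.
Under article 10: Licensed Case (article 11)? no; the claimant is a full-time student? no; Class-C Person (article 1)? yes — 1 of 3 hold (need ≥2) → not satisfied.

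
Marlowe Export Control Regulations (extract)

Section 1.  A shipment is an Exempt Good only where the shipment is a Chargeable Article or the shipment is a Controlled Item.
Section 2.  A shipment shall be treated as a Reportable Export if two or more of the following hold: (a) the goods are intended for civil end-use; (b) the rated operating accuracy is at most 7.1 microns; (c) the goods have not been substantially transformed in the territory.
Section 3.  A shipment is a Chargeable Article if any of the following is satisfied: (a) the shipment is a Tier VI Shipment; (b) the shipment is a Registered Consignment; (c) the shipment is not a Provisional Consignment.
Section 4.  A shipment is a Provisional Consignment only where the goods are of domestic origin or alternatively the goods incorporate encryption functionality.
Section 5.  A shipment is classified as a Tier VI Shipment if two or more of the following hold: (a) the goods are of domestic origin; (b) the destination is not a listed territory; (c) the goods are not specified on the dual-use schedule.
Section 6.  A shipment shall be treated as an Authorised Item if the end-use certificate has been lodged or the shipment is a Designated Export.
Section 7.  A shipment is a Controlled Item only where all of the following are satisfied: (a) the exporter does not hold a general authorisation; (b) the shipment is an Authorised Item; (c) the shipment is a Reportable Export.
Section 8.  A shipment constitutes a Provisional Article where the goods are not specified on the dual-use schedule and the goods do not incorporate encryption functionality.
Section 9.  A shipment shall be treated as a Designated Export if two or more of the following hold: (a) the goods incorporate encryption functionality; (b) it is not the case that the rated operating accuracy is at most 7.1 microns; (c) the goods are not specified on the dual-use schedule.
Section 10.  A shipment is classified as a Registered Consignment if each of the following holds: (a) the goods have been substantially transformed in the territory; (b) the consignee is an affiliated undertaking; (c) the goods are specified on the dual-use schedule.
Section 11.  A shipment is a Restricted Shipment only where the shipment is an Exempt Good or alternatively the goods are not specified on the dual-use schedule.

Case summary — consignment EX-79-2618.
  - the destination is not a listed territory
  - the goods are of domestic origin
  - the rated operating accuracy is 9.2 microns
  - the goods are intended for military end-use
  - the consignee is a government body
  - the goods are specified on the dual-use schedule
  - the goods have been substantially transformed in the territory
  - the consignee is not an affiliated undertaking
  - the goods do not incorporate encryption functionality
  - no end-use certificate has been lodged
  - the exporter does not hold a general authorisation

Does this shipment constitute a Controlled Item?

Under section 9: the goods incorporate encryption functionality? no; rated operating accuracy: 9.2 microns ≤ 7.1 microns? no, so negated condition yes; the goods are not specified on the dual-use schedule? no — 1 of 3 hold (need ≥2) → not satisfied.
Under section 6: the end-use certificate has been lodged? no; or Designated Export (section 9)? no. So the shipment is not an Authorised Item.
Under section 2: the goods are intended for civil end-use? no; rated operating accuracy: 9.2 microns ≤ 7.1 microns? no; the goods have not been substantially transformed in the territory? no — 0 of 3 hold (need ≥2) → not satisfied.
Under section 7: the exporter does not hold a general authorisation? yes; and Authorised Item (section 6)? no; and Reportable Export (section 2)? no. So the shipment is not a Controlled Item.

No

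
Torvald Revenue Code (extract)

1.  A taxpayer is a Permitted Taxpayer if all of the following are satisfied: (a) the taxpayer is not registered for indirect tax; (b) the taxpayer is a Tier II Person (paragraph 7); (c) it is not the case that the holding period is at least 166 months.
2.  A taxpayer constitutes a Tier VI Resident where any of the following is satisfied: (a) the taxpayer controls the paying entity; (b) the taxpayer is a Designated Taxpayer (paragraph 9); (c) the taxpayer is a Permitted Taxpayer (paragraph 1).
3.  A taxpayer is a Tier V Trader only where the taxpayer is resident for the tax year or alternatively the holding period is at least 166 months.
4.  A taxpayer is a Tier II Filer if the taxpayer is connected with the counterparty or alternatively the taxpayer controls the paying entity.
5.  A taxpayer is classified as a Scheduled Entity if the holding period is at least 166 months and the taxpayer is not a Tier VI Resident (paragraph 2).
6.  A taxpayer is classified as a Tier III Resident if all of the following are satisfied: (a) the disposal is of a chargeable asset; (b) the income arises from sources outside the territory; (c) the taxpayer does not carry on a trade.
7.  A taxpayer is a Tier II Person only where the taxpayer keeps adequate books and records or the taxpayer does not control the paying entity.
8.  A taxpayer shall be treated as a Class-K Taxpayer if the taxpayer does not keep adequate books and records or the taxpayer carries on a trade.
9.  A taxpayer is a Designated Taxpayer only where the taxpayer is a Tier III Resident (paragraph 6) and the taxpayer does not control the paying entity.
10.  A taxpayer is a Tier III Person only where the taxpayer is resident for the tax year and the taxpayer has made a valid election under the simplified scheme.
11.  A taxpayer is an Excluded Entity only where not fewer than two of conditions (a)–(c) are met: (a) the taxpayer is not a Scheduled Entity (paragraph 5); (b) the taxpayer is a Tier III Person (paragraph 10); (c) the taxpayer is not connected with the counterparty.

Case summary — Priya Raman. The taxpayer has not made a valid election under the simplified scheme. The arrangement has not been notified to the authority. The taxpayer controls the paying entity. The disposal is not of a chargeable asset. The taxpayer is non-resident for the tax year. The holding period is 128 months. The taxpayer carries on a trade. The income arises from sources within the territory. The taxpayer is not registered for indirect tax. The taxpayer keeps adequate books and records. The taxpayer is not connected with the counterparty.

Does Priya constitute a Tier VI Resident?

Yes

paragraph 6 — Tier III Resident: [the disposal is of a chargeable asset? no] AND [the income arises from sources outside the territory? no] AND [the taxpayer does not carry on a trade? no] → not satisfied.
paragraph 9 — Designated Taxpayer: [Tier III Resident (paragraph 6)? no] AND [the taxpayer does not control the paying entity? no] → not satisfied.
paragraph 7 — Tier II Person: [the taxpayer keeps adequate books and records? yes] OR [the taxpayer does not control the paying entity? no] → satisfied.
paragraph 1 — Permitted Taxpayer: [the taxpayer is not registered for indirect tax? yes] AND [Tier II Person (paragraph 7)? yes] AND [holding period: 128 months ≥ 166 months? no, so negated condition yes] → satisfied.
paragraph 2 — Tier VI Resident: [the taxpayer controls the paying entity? yes] OR [Designated Taxpayer (paragraph 9)? no] OR [Permitted Taxpayer (paragraph 1)? yes] → satisfied.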